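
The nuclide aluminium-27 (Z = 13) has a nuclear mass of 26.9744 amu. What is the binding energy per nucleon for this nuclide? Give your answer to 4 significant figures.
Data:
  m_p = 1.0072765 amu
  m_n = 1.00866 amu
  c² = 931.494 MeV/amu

8.329 MeV/nucleon

The nucleus contains 13 protons and 27 − 13 = 14 neutrons.
Mass of separated nucleons = 13(1.0072765) + 14(1.00866) = 13.0945945 + 14.12124 = 27.2158345 amu
The mass defect is 27.2158345 − 26.9744 = 0.2414345 amu.
Converting to energy: 0.2414345 amu × 931.494 MeV/amu = 224.895 MeV
Dividing by A = 27 gives 8.329 MeV per nucleon.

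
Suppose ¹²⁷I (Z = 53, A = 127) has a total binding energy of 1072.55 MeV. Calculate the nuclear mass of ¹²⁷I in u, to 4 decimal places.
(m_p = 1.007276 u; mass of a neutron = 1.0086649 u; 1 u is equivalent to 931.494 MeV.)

Mass defect = 1072.55 MeV / (931.494 MeV/u) = 1.151430 u
Constituent mass = 53(1.007276) + 74(1.0086649) = 128.0268306 u
Nuclear mass = 128.0268306 − 1.151430 = 126.8754006 u ≈ 126.8754 u (to 4 decimal places)

126.8754 u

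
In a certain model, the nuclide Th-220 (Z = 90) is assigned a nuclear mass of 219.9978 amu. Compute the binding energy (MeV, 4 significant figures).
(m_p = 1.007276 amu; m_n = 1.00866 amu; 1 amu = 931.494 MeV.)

1661 MeV

Mass of separated nucleons = 90(1.007276) + 130(1.00866) = 90.654840 + 131.12580 = 221.780640 amu
Δm = 221.780640 − 219.9978 = 1.782840 amu
Binding energy = Δm·c² = 1.782840 × 931.494 MeV/amu = 1660.70 MeV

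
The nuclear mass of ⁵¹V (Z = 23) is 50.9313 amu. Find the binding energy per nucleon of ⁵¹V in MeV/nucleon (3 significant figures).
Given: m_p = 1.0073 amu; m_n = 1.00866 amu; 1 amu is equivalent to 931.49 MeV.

8.75 MeV/nucleon

Mass of separated nucleons = 23(1.0073) + 28(1.00866) = 23.1679 + 28.24248 = 51.41038 amu
Mass defect Δm = 51.41038 − 50.9313 = 0.47908 amu
E_B = 0.47908 × 931.49 = 446.258 MeV
Dividing by A = 51 gives 8.750 MeV per nucleon.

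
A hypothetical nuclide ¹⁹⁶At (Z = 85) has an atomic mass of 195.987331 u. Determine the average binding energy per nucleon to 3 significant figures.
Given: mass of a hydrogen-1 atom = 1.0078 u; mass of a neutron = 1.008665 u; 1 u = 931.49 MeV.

Total constituent mass: 85 × 1.0078 + 111 × 1.008665 = 197.624815 u
The mass defect is 197.624815 − 195.987331 = 1.637484 u.
Converting to energy: 1.637484 u × 931.49 MeV/u = 1525.30 MeV
BE/A = 1525.30 MeV / 196 = 7.782 MeV/nucleon

7.78 MeV/nucleon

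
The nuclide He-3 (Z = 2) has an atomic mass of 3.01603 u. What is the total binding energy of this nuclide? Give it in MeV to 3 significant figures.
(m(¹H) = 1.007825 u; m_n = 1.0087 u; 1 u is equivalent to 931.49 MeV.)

The nucleus contains 2 protons and 3 − 2 = 1 neutrons.
Σm = 2·m(¹H) + 1·m_n = 2.015650 + 1.0087 = 3.024350 u
The mass defect is 3.024350 − 3.01603 = 0.008320 u.
Binding energy = Δm·c² = 0.008320 × 931.49 MeV/u = 7.75000 MeV

7.75 MeV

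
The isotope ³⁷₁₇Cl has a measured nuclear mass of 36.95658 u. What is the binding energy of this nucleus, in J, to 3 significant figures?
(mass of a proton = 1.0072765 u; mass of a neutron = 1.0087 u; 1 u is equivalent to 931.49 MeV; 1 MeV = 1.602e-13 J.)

5.09e-11 J

Mass of separated nucleons = 17(1.0072765) + 20(1.0087) = 17.1237005 + 20.1740 = 37.2977005 u
The mass defect is 37.2977005 − 36.95658 = 0.3411205 u.
E_B = 0.3411205 × 931.49 = 317.750 MeV
In joules: 317.750 MeV × 1.602e-13 J/MeV = 5.0904e-11 J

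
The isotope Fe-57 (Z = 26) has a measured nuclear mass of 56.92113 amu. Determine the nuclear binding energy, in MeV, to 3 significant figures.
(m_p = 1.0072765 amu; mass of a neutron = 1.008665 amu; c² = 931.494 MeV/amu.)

500 MeV

Total constituent mass: 26 × 1.0072765 + 31 × 1.008665 = 57.4578040 amu
Mass defect Δm = 57.4578040 − 56.92113 = 0.5366740 amu
E_B = 0.5366740 × 931.494 = 499.909 MeV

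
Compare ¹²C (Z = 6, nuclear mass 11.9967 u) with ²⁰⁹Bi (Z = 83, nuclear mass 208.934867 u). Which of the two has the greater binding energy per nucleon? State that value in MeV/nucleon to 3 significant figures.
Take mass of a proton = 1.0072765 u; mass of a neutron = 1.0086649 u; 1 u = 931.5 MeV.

¹²C: Σm = 6(1.0072765) + 6(1.0086649) = 12.0956484 u; Δm = 0.0989484 u; E_B = 92.170 MeV; E_B/A = 7.681 MeV
²⁰⁹Bi: Σm = 83(1.0072765) + 126(1.0086649) = 210.6957269 u; Δm = 1.7608599 u; E_B = 1640.2 MeV; E_B/A = 7.848 MeV
²⁰⁹Bi has the higher binding energy per nucleon, so it is the more tightly bound nucleus.

²⁰⁹Bi; 7.85 MeV/nucleon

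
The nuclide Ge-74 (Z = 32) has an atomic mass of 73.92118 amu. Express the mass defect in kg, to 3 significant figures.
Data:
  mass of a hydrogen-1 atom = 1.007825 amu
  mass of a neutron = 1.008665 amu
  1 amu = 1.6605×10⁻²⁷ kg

Z = 32, so N = A − Z = 74 − 32 = 42.
Σm = 32·m(¹H) + 42·m_n = 32.250400 + 42.363930 = 74.614330 amu
The mass defect is 74.614330 − 73.92118 = 0.693150 amu.
In SI units: 0.693150 amu × 1.6605×10⁻²⁷ kg/amu = 1.1510e-27 kg

1.15e-27 kg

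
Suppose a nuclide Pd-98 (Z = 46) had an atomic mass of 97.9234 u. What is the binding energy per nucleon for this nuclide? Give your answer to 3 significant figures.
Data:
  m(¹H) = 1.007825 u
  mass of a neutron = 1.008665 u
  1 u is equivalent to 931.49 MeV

Mass of separated nucleons = 46(1.007825) + 52(1.008665) = 46.359950 + 52.450580 = 98.810530 u
Δm = 98.810530 − 97.9234 = 0.887130 u
Binding energy = Δm·c² = 0.887130 × 931.49 MeV/u = 826.353 MeV
Dividing by A = 98 gives 8.432 MeV per nucleon.

8.43 MeV/nucleon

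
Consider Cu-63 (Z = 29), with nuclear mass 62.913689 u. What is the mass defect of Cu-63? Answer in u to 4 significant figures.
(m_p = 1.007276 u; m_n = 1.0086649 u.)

With 29 protons and 34 neutrons (A = 63):
Σm = 29·m_p + 34·m_n = 29.211004 + 34.2946066 = 63.5056106 u
Mass defect Δm = 63.5056106 − 62.913689 = 0.5919216 u

0.5919 u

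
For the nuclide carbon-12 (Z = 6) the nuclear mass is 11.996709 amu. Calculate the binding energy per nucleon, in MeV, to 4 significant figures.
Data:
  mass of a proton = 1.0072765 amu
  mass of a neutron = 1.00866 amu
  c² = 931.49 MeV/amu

7.678 MeV/nucleon

Σm = 6·m_p + 6·m_n = 6.0436590 + 6.05196 = 12.0956190 amu
The mass defect is 12.0956190 − 11.996709 = 0.0989100 amu.
Converting to energy: 0.0989100 amu × 931.49 MeV/amu = 92.1337 MeV
Per nucleon: 92.1337 / 12 = 7.678 MeV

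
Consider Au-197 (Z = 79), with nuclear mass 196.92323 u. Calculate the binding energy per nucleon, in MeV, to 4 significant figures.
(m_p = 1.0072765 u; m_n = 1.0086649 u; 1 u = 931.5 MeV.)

7.916 MeV/nucleon

Total constituent mass: 79 × 1.0072765 + 118 × 1.0086649 = 198.5973017 u
The mass defect is 198.5973017 − 196.92323 = 1.6740717 u.
E_B = 1.6740717 × 931.5 = 1559.40 MeV
Per nucleon: 1559.40 / 197 = 7.916 MeV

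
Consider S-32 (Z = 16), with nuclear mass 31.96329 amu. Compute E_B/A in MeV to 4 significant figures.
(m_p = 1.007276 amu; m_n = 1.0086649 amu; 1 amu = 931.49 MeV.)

8.493 MeV/nucleon

With 16 protons and 16 neutrons (A = 32):
Mass of separated nucleons = 16(1.007276) + 16(1.0086649) = 16.116416 + 16.1386384 = 32.2550544 amu
The mass defect is 32.2550544 − 31.96329 = 0.2917644 amu.
Binding energy = Δm·c² = 0.2917644 × 931.49 MeV/amu = 271.776 MeV
Per nucleon: 271.776 / 32 = 8.493 MeV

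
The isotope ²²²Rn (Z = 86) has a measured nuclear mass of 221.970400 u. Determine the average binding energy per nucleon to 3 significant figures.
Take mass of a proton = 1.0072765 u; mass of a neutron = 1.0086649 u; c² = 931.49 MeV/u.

7.69 MeV/nucleon

With 86 protons and 136 neutrons (A = 222):
Mass of separated nucleons = 86(1.0072765) + 136(1.0086649) = 86.6257790 + 137.1784264 = 223.8042054 u
Mass defect Δm = 223.8042054 − 221.970400 = 1.8338054 u
Converting to energy: 1.8338054 u × 931.49 MeV/u = 1708.17 MeV
Dividing by A = 222 gives 7.694 MeV per nucleon.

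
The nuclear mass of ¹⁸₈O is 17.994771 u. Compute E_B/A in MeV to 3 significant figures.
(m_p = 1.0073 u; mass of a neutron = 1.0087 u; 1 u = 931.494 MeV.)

Z = 8, so N = A − Z = 18 − 8 = 10.
Total constituent mass: 8 × 1.0073 + 10 × 1.0087 = 18.1454 u
Mass defect Δm = 18.1454 − 17.994771 = 0.150629 u
Converting to energy: 0.150629 u × 931.494 MeV/u = 140.310 MeV
Dividing by A = 18 gives 7.795 MeV per nucleon.

7.80 MeV/nucleon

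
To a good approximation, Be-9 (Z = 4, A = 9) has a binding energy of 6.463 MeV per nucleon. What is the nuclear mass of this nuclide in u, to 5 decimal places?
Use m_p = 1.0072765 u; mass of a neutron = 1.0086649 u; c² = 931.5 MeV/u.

Total binding energy = 9 × 6.463 = 58.167 MeV
Mass defect = 58.167 MeV / (931.5 MeV/u) = 0.0624444 u
Constituent mass = 4(1.0072765) + 5(1.0086649) = 9.0724305 u
Nuclear mass = 9.0724305 − 0.0624444 = 9.0099861 u ≈ 9.00999 u (to 5 decimal places)

9.00999 u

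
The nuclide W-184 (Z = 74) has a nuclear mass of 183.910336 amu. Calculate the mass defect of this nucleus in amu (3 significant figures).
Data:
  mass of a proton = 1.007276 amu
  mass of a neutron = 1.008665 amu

Total constituent mass: 74 × 1.007276 + 110 × 1.008665 = 185.491574 amu
Δm = 185.491574 − 183.910336 = 1.581238 amu

1.58 amu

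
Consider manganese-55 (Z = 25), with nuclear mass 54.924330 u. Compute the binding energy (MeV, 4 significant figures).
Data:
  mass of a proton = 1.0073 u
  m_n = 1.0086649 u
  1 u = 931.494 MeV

482.6 MeV

The nucleus contains 25 protons and 55 − 25 = 30 neutrons.
Σm = 25·m_p + 30·m_n = 25.1825 + 30.2599470 = 55.4424470 u
Δm = 55.4424470 − 54.924330 = 0.5181170 u
Converting to energy: 0.5181170 u × 931.494 MeV/u = 482.623 MeV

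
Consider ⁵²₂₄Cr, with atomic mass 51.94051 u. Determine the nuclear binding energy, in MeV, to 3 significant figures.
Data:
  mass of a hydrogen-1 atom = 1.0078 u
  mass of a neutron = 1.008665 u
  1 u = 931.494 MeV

With 24 protons and 28 neutrons (A = 52):
Σm = 24·m(¹H) + 28·m_n = 24.1872 + 28.242620 = 52.429820 u
Δm = 52.429820 − 51.94051 = 0.489310 u
Binding energy = Δm·c² = 0.489310 × 931.494 MeV/u = 455.789 MeV

456 MeV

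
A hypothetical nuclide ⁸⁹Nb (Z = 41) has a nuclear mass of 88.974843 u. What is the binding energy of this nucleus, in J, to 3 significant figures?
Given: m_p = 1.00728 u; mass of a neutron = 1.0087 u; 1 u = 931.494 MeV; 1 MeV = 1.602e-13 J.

1.11e-10 J

Z = 41, so N = A − Z = 89 − 41 = 48.
Total constituent mass: 41 × 1.00728 + 48 × 1.0087 = 89.71608 u
Mass defect Δm = 89.71608 − 88.974843 = 0.741237 u
Converting to energy: 0.741237 u × 931.494 MeV/u = 690.458 MeV
In joules: 690.458 MeV × 1.602e-13 J/MeV = 1.1061e-10 J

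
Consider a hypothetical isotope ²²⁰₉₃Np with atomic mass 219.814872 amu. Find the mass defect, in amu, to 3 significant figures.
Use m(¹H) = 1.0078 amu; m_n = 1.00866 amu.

With 93 protons and 127 neutrons (A = 220):
Σm = 93·m(¹H) + 127·m_n = 93.7254 + 128.09982 = 221.82522 amu
The mass defect is 221.82522 − 219.814872 = 2.010348 amu.

2.01 amu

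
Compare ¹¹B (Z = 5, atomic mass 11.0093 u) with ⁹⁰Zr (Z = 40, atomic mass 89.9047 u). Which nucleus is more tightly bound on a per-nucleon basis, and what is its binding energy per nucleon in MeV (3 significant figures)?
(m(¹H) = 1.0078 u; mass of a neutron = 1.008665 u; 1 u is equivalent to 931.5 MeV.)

⁹⁰Zr; 8.70 MeV/nucleon

¹¹B: Σm = 5(1.0078) + 6(1.008665) = 11.090990 u; Δm = 0.081690 u; E_B = 76.094 MeV; E_B/A = 6.918 MeV
⁹⁰Zr: Σm = 40(1.0078) + 50(1.008665) = 90.745250 u; Δm = 0.840550 u; E_B = 782.97 MeV; E_B/A = 8.700 MeV
⁹⁰Zr has the higher binding energy per nucleon, so it is the more tightly bound nucleus.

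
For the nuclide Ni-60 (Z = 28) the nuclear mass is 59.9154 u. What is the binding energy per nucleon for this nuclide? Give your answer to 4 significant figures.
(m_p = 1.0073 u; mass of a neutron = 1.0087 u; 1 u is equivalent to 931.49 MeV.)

The nucleus contains 28 protons and 60 − 28 = 32 neutrons.
Mass of separated nucleons = 28(1.0073) + 32(1.0087) = 28.2044 + 32.2784 = 60.4828 u
Δm = 60.4828 − 59.9154 = 0.5674 u
Binding energy = Δm·c² = 0.5674 × 931.49 MeV/u = 528.527 MeV
Per nucleon: 528.527 / 60 = 8.809 MeV

8.809 MeV/nucleon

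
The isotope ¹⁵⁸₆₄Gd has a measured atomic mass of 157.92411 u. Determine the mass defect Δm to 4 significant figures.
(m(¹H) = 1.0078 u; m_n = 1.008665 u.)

1.390 u

Σm = 64·m(¹H) + 94·m_n = 64.4992 + 94.814510 = 159.313710 u
Mass defect Δm = 159.313710 − 157.92411 = 1.389600 u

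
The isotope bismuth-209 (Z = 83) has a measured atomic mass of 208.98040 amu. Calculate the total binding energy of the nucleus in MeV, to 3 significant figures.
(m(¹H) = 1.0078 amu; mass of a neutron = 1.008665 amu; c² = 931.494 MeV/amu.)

The nucleus contains 83 protons and 209 − 83 = 126 neutrons.
Mass of separated nucleons = 83(1.0078) + 126(1.008665) = 83.6474 + 127.091790 = 210.739190 amu
Δm = 210.739190 − 208.98040 = 1.758790 amu
Binding energy = Δm·c² = 1.758790 × 931.494 MeV/amu = 1638.30 MeV

1640 MeV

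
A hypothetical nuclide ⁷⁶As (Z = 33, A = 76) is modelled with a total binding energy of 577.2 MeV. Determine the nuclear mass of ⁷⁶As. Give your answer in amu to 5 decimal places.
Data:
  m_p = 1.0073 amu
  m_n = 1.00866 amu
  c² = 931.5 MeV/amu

Mass defect = 577.2 MeV / (931.5 MeV/amu) = 0.6196457 amu
Constituent mass = 33(1.0073) + 43(1.00866) = 76.61328 amu
Nuclear mass = 76.61328 − 0.6196457 = 75.9936343 amu ≈ 75.99363 amu (to 5 decimal places)

75.99363 amu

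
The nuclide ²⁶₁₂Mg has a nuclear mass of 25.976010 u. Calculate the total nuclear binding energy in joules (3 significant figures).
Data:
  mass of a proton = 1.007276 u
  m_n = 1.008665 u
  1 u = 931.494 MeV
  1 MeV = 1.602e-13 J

3.47e-11 J

Mass of separated nucleons = 12(1.007276) + 14(1.008665) = 12.087312 + 14.121310 = 26.208622 u
The mass defect is 26.208622 − 25.976010 = 0.232612 u.
E_B = 0.232612 × 931.494 = 216.677 MeV
In joules: 216.677 MeV × 1.602e-13 J/MeV = 3.4712e-11 J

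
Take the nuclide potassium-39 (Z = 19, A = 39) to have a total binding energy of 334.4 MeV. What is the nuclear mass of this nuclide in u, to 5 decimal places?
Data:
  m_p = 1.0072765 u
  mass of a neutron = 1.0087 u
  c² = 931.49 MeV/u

Mass defect = 334.4 MeV / (931.49 MeV/u) = 0.3589947 u
Constituent mass = 19(1.0072765) + 20(1.0087) = 39.3122535 u
Nuclear mass = 39.3122535 − 0.3589947 = 38.9532588 u ≈ 38.95326 u (to 5 decimal places)

38.95326 u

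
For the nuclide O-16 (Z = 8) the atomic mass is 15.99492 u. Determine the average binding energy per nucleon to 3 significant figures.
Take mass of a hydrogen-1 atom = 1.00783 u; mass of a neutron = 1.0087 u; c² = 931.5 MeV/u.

7.99 MeV/nucleon

Z = 8, so N = A − Z = 16 − 8 = 8.
Σm = 8·m(¹H) + 8·m_n = 8.06264 + 8.0696 = 16.13224 u
The mass defect is 16.13224 − 15.99492 = 0.13732 u.
Converting to energy: 0.13732 u × 931.5 MeV/u = 127.914 MeV
Per nucleon: 127.914 / 16 = 7.9946 MeV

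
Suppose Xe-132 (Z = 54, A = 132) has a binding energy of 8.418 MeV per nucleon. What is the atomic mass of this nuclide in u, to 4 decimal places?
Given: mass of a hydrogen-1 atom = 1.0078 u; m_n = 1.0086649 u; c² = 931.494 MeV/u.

131.9042 u

Total binding energy = 132 × 8.418 = 1111.176 MeV
Mass defect = 1111.176 MeV / (931.494 MeV/u) = 1.192897 u
Constituent mass = 54(1.0078) + 78(1.0086649) = 133.0970622 u
Atomic mass = 133.0970622 − 1.192897 = 131.9041652 u ≈ 131.9042 u (to 4 decimal places)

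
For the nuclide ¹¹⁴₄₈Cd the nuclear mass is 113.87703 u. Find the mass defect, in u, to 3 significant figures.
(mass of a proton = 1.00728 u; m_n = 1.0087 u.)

1.05 u

Z = 48, so N = A − Z = 114 − 48 = 66.
Mass of separated nucleons = 48(1.00728) + 66(1.0087) = 48.34944 + 66.5742 = 114.92364 u
Mass defect Δm = 114.92364 − 113.87703 = 1.04661 u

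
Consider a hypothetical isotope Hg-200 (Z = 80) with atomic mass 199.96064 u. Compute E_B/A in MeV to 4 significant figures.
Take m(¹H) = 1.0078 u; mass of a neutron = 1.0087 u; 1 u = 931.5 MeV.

7.952 MeV/nucleon

Z = 80, so N = A − Z = 200 − 80 = 120.
Σm = 80·m(¹H) + 120·m_n = 80.6240 + 121.0440 = 201.6680 u
The mass defect is 201.6680 − 199.96064 = 1.70736 u.
Converting to energy: 1.70736 u × 931.5 MeV/u = 1590.41 MeV
BE/A = 1590.41 MeV / 200 = 7.952 MeV/nucleon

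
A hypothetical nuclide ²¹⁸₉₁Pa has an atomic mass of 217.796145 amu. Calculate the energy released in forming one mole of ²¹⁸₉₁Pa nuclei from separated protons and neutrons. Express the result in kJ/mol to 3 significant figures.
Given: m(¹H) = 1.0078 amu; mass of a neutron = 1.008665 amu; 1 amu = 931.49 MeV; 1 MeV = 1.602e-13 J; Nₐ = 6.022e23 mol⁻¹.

1.81e+11 kJ/mol

With 91 protons and 127 neutrons (A = 218):
Σm = 91·m(¹H) + 127·m_n = 91.7098 + 128.100455 = 219.810255 amu
The mass defect is 219.810255 − 217.796145 = 2.014110 amu.
Converting to energy: 2.014110 amu × 931.49 MeV/amu = 1876.12 MeV
Per nucleus in joules: 1876.12 MeV × 1.602e-13 J/MeV = 3.0055e-10 J
Per mole: 3.0055e-10 J × 6.022e23 mol⁻¹ = 1.8099e+14 J/mol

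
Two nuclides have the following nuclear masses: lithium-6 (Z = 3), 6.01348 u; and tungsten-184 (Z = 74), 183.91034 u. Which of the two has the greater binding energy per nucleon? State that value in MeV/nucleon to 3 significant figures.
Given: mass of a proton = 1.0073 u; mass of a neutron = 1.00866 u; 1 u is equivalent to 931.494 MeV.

lithium-6: Σm = 3(1.0073) + 3(1.00866) = 6.04788 u; Δm = 0.03440 u; E_B = 32.043 MeV; E_B/A = 5.341 MeV
tungsten-184: Σm = 74(1.0073) + 110(1.00866) = 185.49280 u; Δm = 1.58246 u; E_B = 1474.1 MeV; E_B/A = 8.011 MeV
tungsten-184 has the higher binding energy per nucleon, so it is the more tightly bound nucleus.

tungsten-184; 8.01 MeV/nucleon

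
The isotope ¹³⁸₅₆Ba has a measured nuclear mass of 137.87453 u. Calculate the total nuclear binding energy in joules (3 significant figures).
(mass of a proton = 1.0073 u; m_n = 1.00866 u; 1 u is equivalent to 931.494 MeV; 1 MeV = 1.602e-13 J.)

1.86e-10 J

Total constituent mass: 56 × 1.0073 + 82 × 1.00866 = 139.11892 u
Δm = 139.11892 − 137.87453 = 1.24439 u
E_B = 1.24439 × 931.494 = 1159.14 MeV
In joules: 1159.14 MeV × 1.602e-13 J/MeV = 1.8569e-10 J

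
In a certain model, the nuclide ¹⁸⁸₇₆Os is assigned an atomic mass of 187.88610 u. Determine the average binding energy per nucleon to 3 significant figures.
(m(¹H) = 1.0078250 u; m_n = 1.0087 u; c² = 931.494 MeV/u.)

8.34 MeV/nucleon

Z = 76, so N = A − Z = 188 − 76 = 112.
Total constituent mass: 76 × 1.0078250 + 112 × 1.0087 = 189.5691000 u
Δm = 189.5691000 − 187.88610 = 1.6830000 u
E_B = 1.6830000 × 931.494 = 1567.70 MeV
BE/A = 1567.70 MeV / 188 = 8.339 MeV/nucleon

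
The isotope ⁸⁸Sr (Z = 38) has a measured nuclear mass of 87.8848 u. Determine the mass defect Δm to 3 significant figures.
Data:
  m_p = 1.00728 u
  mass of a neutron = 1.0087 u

The nucleus contains 38 protons and 88 − 38 = 50 neutrons.
Σm = 38·m_p + 50·m_n = 38.27664 + 50.4350 = 88.71164 u
Δm = 88.71164 − 87.8848 = 0.82684 u

0.827 u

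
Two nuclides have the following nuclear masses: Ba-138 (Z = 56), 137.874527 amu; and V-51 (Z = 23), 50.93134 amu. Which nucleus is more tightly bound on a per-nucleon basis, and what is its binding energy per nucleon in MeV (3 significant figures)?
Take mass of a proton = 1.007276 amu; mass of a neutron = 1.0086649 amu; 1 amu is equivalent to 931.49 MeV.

Ba-138: Σm = 56(1.007276) + 82(1.0086649) = 139.1179778 amu; Δm = 1.2434508 amu; E_B = 1158.3 MeV; E_B/A = 8.393 MeV
V-51: Σm = 23(1.007276) + 28(1.0086649) = 51.4099652 amu; Δm = 0.4786252 amu; E_B = 445.83 MeV; E_B/A = 8.742 MeV
V-51 has the higher binding energy per nucleon, so it is the more tightly bound nucleus.

V-51; 8.74 MeV/nucleon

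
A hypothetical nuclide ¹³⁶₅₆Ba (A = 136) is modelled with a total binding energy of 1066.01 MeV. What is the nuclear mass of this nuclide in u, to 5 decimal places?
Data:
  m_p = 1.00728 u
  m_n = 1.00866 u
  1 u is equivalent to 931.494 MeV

135.95607 u

Mass defect = 1066.01 MeV / (931.494 MeV/u) = 1.1444089 u
Constituent mass = 56(1.00728) + 80(1.00866) = 137.10048 u
Nuclear mass = 137.10048 − 1.1444089 = 135.9560711 u ≈ 135.95607 u (to 5 decimal places)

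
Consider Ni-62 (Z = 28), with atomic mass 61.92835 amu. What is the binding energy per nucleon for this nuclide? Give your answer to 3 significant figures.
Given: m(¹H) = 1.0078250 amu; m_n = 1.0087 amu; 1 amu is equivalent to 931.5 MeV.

Total constituent mass: 28 × 1.0078250 + 34 × 1.0087 = 62.5149000 amu
Δm = 62.5149000 − 61.92835 = 0.5865500 amu
Converting to energy: 0.5865500 amu × 931.5 MeV/amu = 546.371 MeV
Dividing by A = 62 gives 8.812 MeV per nucleon.

8.81 MeV/nucleon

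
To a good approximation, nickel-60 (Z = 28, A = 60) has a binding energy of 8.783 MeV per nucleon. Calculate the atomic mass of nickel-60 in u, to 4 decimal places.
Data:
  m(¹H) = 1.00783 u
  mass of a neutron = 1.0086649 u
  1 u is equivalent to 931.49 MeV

59.9308 u

Total binding energy = 60 × 8.783 = 526.980 MeV
Mass defect = 526.980 MeV / (931.49 MeV/u) = 0.565739 u
Constituent mass = 28(1.00783) + 32(1.0086649) = 60.4965168 u
Atomic mass = 60.4965168 − 0.565739 = 59.9307778 u ≈ 59.9308 u (to 4 decimal places)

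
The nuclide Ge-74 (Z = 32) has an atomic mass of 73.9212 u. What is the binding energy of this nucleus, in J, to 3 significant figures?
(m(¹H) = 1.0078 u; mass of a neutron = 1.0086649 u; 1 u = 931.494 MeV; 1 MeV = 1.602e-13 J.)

1.03e-10 J

The nucleus contains 32 protons and 74 − 32 = 42 neutrons.
Total constituent mass: 32 × 1.0078 + 42 × 1.0086649 = 74.6135258 u
Δm = 74.6135258 − 73.9212 = 0.6923258 u
Converting to energy: 0.6923258 u × 931.494 MeV/u = 644.897 MeV
In joules: 644.897 MeV × 1.602e-13 J/MeV = 1.0331e-10 J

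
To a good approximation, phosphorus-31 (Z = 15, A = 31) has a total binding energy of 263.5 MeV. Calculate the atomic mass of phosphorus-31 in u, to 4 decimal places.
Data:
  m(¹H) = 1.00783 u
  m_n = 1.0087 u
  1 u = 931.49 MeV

30.9738 u

Mass defect = 263.5 MeV / (931.49 MeV/u) = 0.282880 u
Constituent mass = 15(1.00783) + 16(1.0087) = 31.25665 u
Atomic mass = 31.25665 − 0.282880 = 30.973770 u ≈ 30.9738 u (to 4 decimal places)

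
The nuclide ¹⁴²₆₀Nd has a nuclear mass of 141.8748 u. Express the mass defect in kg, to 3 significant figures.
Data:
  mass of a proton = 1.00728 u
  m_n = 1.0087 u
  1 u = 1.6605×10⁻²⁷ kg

With 60 protons and 82 neutrons (A = 142):
Mass of separated nucleons = 60(1.00728) + 82(1.0087) = 60.43680 + 82.7134 = 143.15020 u
The mass defect is 143.15020 − 141.8748 = 1.27540 u.
In SI units: 1.27540 u × 1.6605×10⁻²⁷ kg/u = 2.1178e-27 kg

2.12e-27 kg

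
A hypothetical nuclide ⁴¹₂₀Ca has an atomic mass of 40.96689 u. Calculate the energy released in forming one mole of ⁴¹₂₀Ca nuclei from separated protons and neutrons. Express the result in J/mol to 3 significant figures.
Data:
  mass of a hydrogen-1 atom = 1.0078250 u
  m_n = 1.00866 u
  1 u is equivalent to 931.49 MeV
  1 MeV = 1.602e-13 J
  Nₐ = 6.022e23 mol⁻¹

3.34e+13 J/mol

Mass of separated nucleons = 20(1.0078250) + 21(1.00866) = 20.1565000 + 21.18186 = 41.3383600 u
Mass defect Δm = 41.3383600 − 40.96689 = 0.3714700 u
Converting to energy: 0.3714700 u × 931.49 MeV/u = 346.021 MeV
Per nucleus in joules: 346.021 MeV × 1.602e-13 J/MeV = 5.5433e-11 J
Per mole: 5.5433e-11 J × 6.022e23 mol⁻¹ = 3.3382e+13 J/mol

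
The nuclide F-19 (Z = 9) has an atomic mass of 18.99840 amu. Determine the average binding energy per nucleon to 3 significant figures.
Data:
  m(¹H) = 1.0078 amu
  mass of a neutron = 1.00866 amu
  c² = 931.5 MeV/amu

The nucleus contains 9 protons and 19 − 9 = 10 neutrons.
Σm = 9·m(¹H) + 10·m_n = 9.0702 + 10.08660 = 19.15680 amu
Mass defect Δm = 19.15680 − 18.99840 = 0.15840 amu
Binding energy = Δm·c² = 0.15840 × 931.5 MeV/amu = 147.550 MeV
Dividing by A = 19 gives 7.766 MeV per nucleon.

7.77 MeV/nucleon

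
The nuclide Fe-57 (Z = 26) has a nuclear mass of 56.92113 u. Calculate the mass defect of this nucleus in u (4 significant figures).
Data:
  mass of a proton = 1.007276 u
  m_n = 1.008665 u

Total constituent mass: 26 × 1.007276 + 31 × 1.008665 = 57.457791 u
The mass defect is 57.457791 − 56.92113 = 0.536661 u.

0.5367 u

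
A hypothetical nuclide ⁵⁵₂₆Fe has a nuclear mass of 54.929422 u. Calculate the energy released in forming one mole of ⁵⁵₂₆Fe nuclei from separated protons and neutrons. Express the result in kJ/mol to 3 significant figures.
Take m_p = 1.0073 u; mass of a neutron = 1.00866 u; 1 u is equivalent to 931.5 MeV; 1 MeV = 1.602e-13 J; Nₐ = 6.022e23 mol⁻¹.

4.60e+10 kJ/mol

The nucleus contains 26 protons and 55 − 26 = 29 neutrons.
Mass of separated nucleons = 26(1.0073) + 29(1.00866) = 26.1898 + 29.25114 = 55.44094 u
Δm = 55.44094 − 54.929422 = 0.511518 u
Binding energy = Δm·c² = 0.511518 × 931.5 MeV/u = 476.479 MeV
Per nucleus in joules: 476.479 MeV × 1.602e-13 J/MeV = 7.6332e-11 J
Per mole: 7.6332e-11 J × 6.022e23 mol⁻¹ = 4.5967e+13 J/mol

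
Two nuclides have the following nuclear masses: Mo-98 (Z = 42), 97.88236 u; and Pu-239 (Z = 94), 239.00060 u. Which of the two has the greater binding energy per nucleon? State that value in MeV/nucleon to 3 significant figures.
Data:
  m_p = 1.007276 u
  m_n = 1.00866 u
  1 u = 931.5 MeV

Mo-98: Σm = 42(1.007276) + 56(1.00866) = 98.790552 u; Δm = 0.908192 u; E_B = 845.98 MeV; E_B/A = 8.632 MeV
Pu-239: Σm = 94(1.007276) + 145(1.00866) = 240.939644 u; Δm = 1.939044 u; E_B = 1806.2 MeV; E_B/A = 7.557 MeV
Mo-98 has the higher binding energy per nucleon, so it is the more tightly bound nucleus.

Mo-98; 8.63 MeV/nucleon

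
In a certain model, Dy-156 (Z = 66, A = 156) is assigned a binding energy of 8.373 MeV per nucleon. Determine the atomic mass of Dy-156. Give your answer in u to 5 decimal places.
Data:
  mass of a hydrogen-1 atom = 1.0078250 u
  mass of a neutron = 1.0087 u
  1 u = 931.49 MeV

155.89719 u

Total binding energy = 156 × 8.373 = 1306.188 MeV
Mass defect = 1306.188 MeV / (931.49 MeV/u) = 1.4022566 u
Constituent mass = 66(1.0078250) + 90(1.0087) = 157.2994500 u
Atomic mass = 157.2994500 − 1.4022566 = 155.8971934 u ≈ 155.89719 u (to 5 decimal places)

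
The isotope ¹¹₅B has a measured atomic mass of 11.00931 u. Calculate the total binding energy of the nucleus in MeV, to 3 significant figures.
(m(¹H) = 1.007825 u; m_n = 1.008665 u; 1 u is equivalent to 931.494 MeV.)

Mass of separated nucleons = 5(1.007825) + 6(1.008665) = 5.039125 + 6.051990 = 11.091115 u
The mass defect is 11.091115 − 11.00931 = 0.081805 u.
Binding energy = Δm·c² = 0.081805 × 931.494 MeV/u = 76.2009 MeV

76.2 MeV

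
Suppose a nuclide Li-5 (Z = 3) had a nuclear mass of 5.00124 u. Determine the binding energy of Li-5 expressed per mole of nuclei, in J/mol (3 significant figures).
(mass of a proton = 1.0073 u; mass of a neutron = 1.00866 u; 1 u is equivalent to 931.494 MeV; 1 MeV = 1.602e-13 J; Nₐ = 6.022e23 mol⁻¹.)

3.41e+12 J/mol

Z = 3, so N = A − Z = 5 − 3 = 2.
Total constituent mass: 3 × 1.0073 + 2 × 1.00866 = 5.03922 u
Δm = 5.03922 − 5.00124 = 0.03798 u
Converting to energy: 0.03798 u × 931.494 MeV/u = 35.3781 MeV
Per nucleus in joules: 35.3781 MeV × 1.602e-13 J/MeV = 5.6676e-12 J
Per mole: 5.6676e-12 J × 6.022e23 mol⁻¹ = 3.4130e+12 J/mol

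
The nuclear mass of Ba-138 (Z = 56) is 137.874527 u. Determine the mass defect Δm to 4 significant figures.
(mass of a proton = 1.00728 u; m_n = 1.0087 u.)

1.247 u

The nucleus contains 56 protons and 138 − 56 = 82 neutrons.
Mass of separated nucleons = 56(1.00728) + 82(1.0087) = 56.40768 + 82.7134 = 139.12108 u
Mass defect Δm = 139.12108 − 137.874527 = 1.246553 u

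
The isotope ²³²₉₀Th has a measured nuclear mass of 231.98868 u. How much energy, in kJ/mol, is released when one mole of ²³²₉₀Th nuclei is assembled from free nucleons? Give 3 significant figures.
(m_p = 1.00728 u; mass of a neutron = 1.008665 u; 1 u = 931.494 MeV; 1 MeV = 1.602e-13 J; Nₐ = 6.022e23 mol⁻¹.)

Σm = 90·m_p + 142·m_n = 90.65520 + 143.230430 = 233.885630 u
Mass defect Δm = 233.885630 − 231.98868 = 1.896950 u
E_B = 1.896950 × 931.494 = 1767.00 MeV
Per nucleus in joules: 1767.00 MeV × 1.602e-13 J/MeV = 2.8307e-10 J
Per mole: 2.8307e-10 J × 6.022e23 mol⁻¹ = 1.7046e+14 J/mol

1.70e+11 kJ/mol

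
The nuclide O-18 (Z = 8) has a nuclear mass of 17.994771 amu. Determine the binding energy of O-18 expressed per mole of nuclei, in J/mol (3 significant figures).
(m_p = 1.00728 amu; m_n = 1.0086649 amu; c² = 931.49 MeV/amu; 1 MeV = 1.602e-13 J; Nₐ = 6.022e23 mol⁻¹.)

1.35e+13 J/mol

With 8 protons and 10 neutrons (A = 18):
Mass of separated nucleons = 8(1.00728) + 10(1.0086649) = 8.05824 + 10.0866490 = 18.1448890 amu
Δm = 18.1448890 − 17.994771 = 0.1501180 amu
Binding energy = Δm·c² = 0.1501180 × 931.49 MeV/amu = 139.833 MeV
Per nucleus in joules: 139.833 MeV × 1.602e-13 J/MeV = 2.2401e-11 J
Per mole: 2.2401e-11 J × 6.022e23 mol⁻¹ = 1.3490e+13 J/mol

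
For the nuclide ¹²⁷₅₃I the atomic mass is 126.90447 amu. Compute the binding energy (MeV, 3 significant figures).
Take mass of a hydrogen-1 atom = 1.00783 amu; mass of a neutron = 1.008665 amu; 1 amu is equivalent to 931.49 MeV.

With 53 protons and 74 neutrons (A = 127):
Total constituent mass: 53 × 1.00783 + 74 × 1.008665 = 128.056200 amu
Δm = 128.056200 − 126.90447 = 1.151730 amu
Converting to energy: 1.151730 amu × 931.49 MeV/amu = 1072.82 MeV

1070 MeV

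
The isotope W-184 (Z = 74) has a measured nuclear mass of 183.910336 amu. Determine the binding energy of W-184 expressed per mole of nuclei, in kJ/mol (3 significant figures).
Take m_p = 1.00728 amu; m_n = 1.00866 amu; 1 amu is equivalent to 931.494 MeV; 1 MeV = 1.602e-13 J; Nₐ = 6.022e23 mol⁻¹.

The nucleus contains 74 protons and 184 − 74 = 110 neutrons.
Σm = 74·m_p + 110·m_n = 74.53872 + 110.95260 = 185.49132 amu
The mass defect is 185.49132 − 183.910336 = 1.580984 amu.
Converting to energy: 1.580984 amu × 931.494 MeV/amu = 1472.68 MeV
Per nucleus in joules: 1472.68 MeV × 1.602e-13 J/MeV = 2.3592e-10 J
Per mole: 2.3592e-10 J × 6.022e23 mol⁻¹ = 1.4207e+14 J/mol

1.42e+11 kJ/mol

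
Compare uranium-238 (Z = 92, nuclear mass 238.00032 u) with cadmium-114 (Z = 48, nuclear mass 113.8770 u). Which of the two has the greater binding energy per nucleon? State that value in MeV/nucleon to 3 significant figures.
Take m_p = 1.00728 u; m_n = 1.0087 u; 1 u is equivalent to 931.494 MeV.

uranium-238: Σm = 92(1.00728) + 146(1.0087) = 239.93996 u; Δm = 1.93964 u; E_B = 1806.76 MeV; E_B/A = 7.591 MeV
cadmium-114: Σm = 48(1.00728) + 66(1.0087) = 114.92364 u; Δm = 1.04664 u; E_B = 974.94 MeV; E_B/A = 8.552 MeV
cadmium-114 has the higher binding energy per nucleon, so it is the more tightly bound nucleus.

cadmium-114; 8.55 MeV/nucleon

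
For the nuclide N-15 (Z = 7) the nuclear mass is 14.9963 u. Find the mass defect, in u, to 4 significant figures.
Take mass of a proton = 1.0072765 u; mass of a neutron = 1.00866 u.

The nucleus contains 7 protons and 15 − 7 = 8 neutrons.
Σm = 7·m_p + 8·m_n = 7.0509355 + 8.06928 = 15.1202155 u
Δm = 15.1202155 − 14.9963 = 0.1239155 u

0.1239 u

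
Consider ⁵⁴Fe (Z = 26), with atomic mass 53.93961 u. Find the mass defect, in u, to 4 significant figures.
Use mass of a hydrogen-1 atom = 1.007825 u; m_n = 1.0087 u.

With 26 protons and 28 neutrons (A = 54):
Mass of separated nucleons = 26(1.007825) + 28(1.0087) = 26.203450 + 28.2436 = 54.447050 u
Mass defect Δm = 54.447050 − 53.93961 = 0.507440 u

0.5074 u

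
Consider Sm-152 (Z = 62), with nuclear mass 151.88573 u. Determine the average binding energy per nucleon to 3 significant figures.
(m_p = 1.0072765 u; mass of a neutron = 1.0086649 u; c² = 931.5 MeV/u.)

8.24 MeV/nucleon

Mass of separated nucleons = 62(1.0072765) + 90(1.0086649) = 62.4511430 + 90.7798410 = 153.2309840 u
Mass defect Δm = 153.2309840 − 151.88573 = 1.3452540 u
Converting to energy: 1.3452540 u × 931.5 MeV/u = 1253.10 MeV
BE/A = 1253.10 MeV / 152 = 8.244 MeV/nucleon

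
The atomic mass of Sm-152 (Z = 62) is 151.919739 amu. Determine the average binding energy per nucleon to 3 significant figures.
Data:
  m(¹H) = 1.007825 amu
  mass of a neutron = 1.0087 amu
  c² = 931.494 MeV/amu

8.26 MeV/nucleon

Σm = 62·m(¹H) + 90·m_n = 62.485150 + 90.7830 = 153.268150 amu
Δm = 153.268150 − 151.919739 = 1.348411 amu
E_B = 1.348411 × 931.494 = 1256.04 MeV
BE/A = 1256.04 MeV / 152 = 8.263 MeV/nucleon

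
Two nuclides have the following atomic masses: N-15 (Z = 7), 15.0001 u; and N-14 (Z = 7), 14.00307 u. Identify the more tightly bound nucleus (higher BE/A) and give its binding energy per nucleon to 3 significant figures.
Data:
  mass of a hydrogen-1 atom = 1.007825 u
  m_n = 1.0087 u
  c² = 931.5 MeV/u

N-15: Σm = 7(1.007825) + 8(1.0087) = 15.124375 u; Δm = 0.124275 u; E_B = 115.76 MeV; E_B/A = 7.717 MeV
N-14: Σm = 7(1.007825) + 7(1.0087) = 14.115675 u; Δm = 0.112605 u; E_B = 104.89 MeV; E_B/A = 7.492 MeV
N-15 has the higher binding energy per nucleon, so it is the more tightly bound nucleus.

N-15; 7.72 MeV/nucleon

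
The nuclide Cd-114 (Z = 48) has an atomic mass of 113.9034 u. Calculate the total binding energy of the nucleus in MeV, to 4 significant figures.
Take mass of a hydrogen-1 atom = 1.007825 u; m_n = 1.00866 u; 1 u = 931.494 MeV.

With 48 protons and 66 neutrons (A = 114):
Mass of separated nucleons = 48(1.007825) + 66(1.00866) = 48.375600 + 66.57156 = 114.947160 u
Mass defect Δm = 114.947160 − 113.9034 = 1.043760 u
Converting to energy: 1.043760 u × 931.494 MeV/u = 972.256 MeV

972.3 MeV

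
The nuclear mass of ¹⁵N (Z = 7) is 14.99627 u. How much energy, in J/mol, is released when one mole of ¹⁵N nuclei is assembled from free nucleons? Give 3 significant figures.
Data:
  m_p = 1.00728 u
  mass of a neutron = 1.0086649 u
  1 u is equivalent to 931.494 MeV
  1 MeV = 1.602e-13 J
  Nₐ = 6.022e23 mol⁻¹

Σm = 7·m_p + 8·m_n = 7.05096 + 8.0693192 = 15.1202792 u
The mass defect is 15.1202792 − 14.99627 = 0.1240092 u.
Converting to energy: 0.1240092 u × 931.494 MeV/u = 115.514 MeV
Per nucleus in joules: 115.514 MeV × 1.602e-13 J/MeV = 1.8505e-11 J
Per mole: 1.8505e-11 J × 6.022e23 mol⁻¹ = 1.1144e+13 J/mol

1.11e+13 J/mol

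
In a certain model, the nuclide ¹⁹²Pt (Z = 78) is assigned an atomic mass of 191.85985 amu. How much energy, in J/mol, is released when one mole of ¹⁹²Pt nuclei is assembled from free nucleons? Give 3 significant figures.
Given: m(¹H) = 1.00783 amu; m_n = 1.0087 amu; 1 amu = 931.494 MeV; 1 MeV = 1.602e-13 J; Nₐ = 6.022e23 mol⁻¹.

Z = 78, so N = A − Z = 192 − 78 = 114.
Total constituent mass: 78 × 1.00783 + 114 × 1.0087 = 193.60254 amu
Mass defect Δm = 193.60254 − 191.85985 = 1.74269 amu
Converting to energy: 1.74269 amu × 931.494 MeV/amu = 1623.31 MeV
Per nucleus in joules: 1623.31 MeV × 1.602e-13 J/MeV = 2.6005e-10 J
Per mole: 2.6005e-10 J × 6.022e23 mol⁻¹ = 1.5660e+14 J/mol

1.57e+14 J/mol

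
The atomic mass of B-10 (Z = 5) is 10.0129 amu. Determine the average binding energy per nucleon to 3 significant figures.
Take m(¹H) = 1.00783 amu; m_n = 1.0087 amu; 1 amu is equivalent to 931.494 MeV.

Z = 5, so N = A − Z = 10 − 5 = 5.
Σm = 5·m(¹H) + 5·m_n = 5.03915 + 5.0435 = 10.08265 amu
The mass defect is 10.08265 − 10.0129 = 0.06975 amu.
E_B = 0.06975 × 931.494 = 64.9717 MeV
Dividing by A = 10 gives 6.497 MeV per nucleon.

6.50 MeV/nucleon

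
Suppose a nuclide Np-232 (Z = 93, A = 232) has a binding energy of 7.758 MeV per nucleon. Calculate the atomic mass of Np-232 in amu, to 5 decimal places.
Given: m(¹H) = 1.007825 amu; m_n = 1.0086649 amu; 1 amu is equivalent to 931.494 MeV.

Total binding energy = 232 × 7.758 = 1799.856 MeV
Mass defect = 1799.856 MeV / (931.494 MeV/amu) = 1.9322250 amu
Constituent mass = 93(1.007825) + 139(1.0086649) = 233.9321461 amu
Atomic mass = 233.9321461 − 1.9322250 = 231.9999211 amu ≈ 231.99992 amu (to 5 decimal places)

231.99992 amu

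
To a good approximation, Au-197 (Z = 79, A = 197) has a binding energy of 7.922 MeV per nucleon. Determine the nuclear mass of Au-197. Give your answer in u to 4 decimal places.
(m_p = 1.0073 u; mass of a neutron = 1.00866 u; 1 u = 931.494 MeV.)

Total binding energy = 197 × 7.922 = 1560.634 MeV
Mass defect = 1560.634 MeV / (931.494 MeV/u) = 1.675410 u
Constituent mass = 79(1.0073) + 118(1.00866) = 198.59858 u
Nuclear mass = 198.59858 − 1.675410 = 196.923170 u ≈ 196.9232 u (to 4 decimal places)

196.9232 u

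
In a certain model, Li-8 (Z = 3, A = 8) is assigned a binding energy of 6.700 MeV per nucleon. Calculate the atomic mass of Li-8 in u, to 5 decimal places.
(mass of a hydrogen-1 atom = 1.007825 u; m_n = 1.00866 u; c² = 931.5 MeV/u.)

8.00923 u

Total binding energy = 8 × 6.700 = 53.600 MeV
Mass defect = 53.600 MeV / (931.5 MeV/u) = 0.0575416 u
Constituent mass = 3(1.007825) + 5(1.00866) = 8.066775 u
Atomic mass = 8.066775 − 0.0575416 = 8.0092334 u ≈ 8.00923 u (to 5 decimal places)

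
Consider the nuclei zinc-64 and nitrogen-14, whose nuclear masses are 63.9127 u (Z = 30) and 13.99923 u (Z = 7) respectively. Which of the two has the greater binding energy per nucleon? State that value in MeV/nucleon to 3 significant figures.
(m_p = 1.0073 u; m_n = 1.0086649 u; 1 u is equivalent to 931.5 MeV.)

zinc-64: Σm = 30(1.0073) + 34(1.0086649) = 64.5136066 u; Δm = 0.6009066 u; E_B = 559.74 MeV; E_B/A = 8.746 MeV
nitrogen-14: Σm = 7(1.0073) + 7(1.0086649) = 14.1117543 u; Δm = 0.1125243 u; E_B = 104.82 MeV; E_B/A = 7.487 MeV
zinc-64 has the higher binding energy per nucleon, so it is the more tightly bound nucleus.

zinc-64; 8.75 MeV/nucleon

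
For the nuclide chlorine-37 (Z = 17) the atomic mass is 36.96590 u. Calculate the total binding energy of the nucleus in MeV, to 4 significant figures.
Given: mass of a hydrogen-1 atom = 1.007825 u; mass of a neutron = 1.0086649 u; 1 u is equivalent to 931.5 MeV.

Σm = 17·m(¹H) + 20·m_n = 17.133025 + 20.1732980 = 37.3063230 u
The mass defect is 37.3063230 − 36.96590 = 0.3404230 u.
E_B = 0.3404230 × 931.5 = 317.104 MeV

317.1 MeV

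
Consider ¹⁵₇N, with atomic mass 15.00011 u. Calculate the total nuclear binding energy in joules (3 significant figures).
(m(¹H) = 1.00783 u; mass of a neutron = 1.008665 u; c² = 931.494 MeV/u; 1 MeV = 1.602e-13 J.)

Σm = 7·m(¹H) + 8·m_n = 7.05481 + 8.069320 = 15.124130 u
Mass defect Δm = 15.124130 − 15.00011 = 0.124020 u
Converting to energy: 0.124020 u × 931.494 MeV/u = 115.524 MeV
In joules: 115.524 MeV × 1.602e-13 J/MeV = 1.8507e-11 J

1.85e-11 J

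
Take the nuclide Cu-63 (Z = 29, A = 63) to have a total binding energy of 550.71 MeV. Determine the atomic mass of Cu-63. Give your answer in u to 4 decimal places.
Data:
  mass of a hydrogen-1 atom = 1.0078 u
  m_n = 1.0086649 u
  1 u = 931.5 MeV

62.9296 u

Mass defect = 550.71 MeV / (931.5 MeV/u) = 0.591208 u
Constituent mass = 29(1.0078) + 34(1.0086649) = 63.5208066 u
Atomic mass = 63.5208066 − 0.591208 = 62.9295986 u ≈ 62.9296 u (to 4 decimal places)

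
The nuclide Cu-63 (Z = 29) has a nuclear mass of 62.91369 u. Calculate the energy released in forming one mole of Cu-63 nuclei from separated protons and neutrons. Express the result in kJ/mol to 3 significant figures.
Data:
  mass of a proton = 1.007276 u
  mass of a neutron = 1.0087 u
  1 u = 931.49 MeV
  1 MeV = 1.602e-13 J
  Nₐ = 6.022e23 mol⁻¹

5.33e+10 kJ/mol

Z = 29, so N = A − Z = 63 − 29 = 34.
Σm = 29·m_p + 34·m_n = 29.211004 + 34.2958 = 63.506804 u
Δm = 63.506804 − 62.91369 = 0.593114 u
E_B = 0.593114 × 931.49 = 552.480 MeV
Per nucleus in joules: 552.480 MeV × 1.602e-13 J/MeV = 8.8507e-11 J
Per mole: 8.8507e-11 J × 6.022e23 mol⁻¹ = 5.3299e+13 J/mol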